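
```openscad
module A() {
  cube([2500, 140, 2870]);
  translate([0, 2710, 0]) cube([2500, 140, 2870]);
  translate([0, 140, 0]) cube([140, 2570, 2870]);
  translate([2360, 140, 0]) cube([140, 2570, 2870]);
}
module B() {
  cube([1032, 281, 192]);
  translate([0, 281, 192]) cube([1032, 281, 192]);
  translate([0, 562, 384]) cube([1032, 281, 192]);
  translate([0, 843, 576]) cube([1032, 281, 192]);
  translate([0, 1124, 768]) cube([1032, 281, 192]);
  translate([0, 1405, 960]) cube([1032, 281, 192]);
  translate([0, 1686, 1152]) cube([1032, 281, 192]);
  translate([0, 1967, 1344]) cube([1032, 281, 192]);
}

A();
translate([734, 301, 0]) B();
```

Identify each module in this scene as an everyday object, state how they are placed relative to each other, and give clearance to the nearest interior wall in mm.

A is a house frame. B is a staircase. The staircase sits inside the house frame, centred. The clearance to the nearest interior wall is 161 mm.

Clearances: x = 594, y = 161; minimum 161 mm.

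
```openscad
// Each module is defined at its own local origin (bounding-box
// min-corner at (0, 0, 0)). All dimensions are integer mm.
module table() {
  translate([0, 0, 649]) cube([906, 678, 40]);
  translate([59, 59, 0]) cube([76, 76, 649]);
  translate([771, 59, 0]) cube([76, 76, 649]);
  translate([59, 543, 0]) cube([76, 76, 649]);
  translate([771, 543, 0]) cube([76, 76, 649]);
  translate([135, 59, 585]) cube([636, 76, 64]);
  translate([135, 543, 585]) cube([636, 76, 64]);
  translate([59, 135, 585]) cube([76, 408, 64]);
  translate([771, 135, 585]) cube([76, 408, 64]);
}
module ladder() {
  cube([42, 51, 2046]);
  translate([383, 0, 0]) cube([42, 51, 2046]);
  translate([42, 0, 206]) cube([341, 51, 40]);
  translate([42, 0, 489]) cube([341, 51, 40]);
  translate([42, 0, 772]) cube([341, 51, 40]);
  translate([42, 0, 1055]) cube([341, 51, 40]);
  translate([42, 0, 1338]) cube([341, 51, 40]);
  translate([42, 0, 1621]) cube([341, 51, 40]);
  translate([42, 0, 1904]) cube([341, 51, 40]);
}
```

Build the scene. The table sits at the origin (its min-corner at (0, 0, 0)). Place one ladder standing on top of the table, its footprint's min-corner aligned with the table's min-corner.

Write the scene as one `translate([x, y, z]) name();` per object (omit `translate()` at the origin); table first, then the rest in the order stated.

table();
translate([0, 0, 689]) ladder();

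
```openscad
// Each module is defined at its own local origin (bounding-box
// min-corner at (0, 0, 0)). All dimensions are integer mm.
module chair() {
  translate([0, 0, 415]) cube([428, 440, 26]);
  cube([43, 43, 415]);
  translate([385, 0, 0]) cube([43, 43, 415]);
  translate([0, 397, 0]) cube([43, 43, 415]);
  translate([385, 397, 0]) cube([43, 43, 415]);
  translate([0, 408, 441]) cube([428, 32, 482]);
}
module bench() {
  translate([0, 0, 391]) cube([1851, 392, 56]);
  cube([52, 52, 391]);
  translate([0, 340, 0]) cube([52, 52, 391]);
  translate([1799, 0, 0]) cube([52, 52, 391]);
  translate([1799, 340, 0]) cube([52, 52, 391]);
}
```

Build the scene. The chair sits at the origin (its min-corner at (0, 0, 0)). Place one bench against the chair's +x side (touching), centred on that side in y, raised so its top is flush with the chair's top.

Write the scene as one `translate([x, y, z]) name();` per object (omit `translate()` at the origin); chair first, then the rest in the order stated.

chair();
translate([428, 24, 476]) bench();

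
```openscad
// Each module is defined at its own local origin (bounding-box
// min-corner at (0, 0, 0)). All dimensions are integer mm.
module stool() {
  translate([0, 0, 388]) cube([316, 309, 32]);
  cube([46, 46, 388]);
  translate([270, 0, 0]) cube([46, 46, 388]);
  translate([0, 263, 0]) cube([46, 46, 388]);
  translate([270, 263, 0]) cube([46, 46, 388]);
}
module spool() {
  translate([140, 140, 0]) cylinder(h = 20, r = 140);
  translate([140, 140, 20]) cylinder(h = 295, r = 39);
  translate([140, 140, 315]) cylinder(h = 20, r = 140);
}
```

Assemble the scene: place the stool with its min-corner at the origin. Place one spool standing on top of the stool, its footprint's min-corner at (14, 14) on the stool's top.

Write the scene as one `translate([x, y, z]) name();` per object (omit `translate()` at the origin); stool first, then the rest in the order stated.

stool();
translate([14, 14, 420]) spool();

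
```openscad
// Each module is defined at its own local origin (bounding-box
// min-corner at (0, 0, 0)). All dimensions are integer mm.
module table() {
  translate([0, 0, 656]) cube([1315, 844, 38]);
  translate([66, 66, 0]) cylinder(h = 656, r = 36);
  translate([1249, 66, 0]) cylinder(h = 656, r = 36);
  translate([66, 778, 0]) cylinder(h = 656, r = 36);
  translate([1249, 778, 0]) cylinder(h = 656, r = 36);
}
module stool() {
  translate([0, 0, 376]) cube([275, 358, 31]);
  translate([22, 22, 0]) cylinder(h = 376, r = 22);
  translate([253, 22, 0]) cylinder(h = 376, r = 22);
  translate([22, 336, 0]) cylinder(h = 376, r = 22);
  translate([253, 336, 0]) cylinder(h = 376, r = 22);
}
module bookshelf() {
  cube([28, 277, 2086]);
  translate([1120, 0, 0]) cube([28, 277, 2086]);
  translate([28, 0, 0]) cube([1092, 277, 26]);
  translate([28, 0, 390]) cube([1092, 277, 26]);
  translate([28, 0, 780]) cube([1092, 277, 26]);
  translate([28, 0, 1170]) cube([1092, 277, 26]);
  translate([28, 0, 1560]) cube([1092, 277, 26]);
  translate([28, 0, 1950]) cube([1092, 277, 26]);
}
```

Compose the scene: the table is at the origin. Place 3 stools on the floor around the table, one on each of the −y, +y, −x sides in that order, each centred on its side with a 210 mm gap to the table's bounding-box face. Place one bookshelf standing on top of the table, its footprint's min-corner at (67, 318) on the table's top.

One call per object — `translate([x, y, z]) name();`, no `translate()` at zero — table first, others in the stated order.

table();
translate([520, -568, 0]) stool();
translate([520, 1054, 0]) stool();
translate([-485, 243, 0]) stool();
translate([67, 318, 694]) bookshelf();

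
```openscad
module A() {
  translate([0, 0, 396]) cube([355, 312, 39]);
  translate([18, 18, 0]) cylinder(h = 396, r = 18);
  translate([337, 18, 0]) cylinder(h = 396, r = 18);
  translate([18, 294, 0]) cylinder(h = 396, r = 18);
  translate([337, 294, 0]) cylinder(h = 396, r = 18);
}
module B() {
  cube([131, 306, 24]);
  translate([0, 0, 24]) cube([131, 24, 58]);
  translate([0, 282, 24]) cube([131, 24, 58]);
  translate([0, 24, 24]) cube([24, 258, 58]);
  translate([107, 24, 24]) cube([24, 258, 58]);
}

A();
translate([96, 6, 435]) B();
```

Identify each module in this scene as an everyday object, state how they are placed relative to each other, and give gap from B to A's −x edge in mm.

The open box's min-x is at 96; the stool's min-x is 0; gap = 96 mm.

A is a stool. B is an open box. The open box is on top of the stool. The gap from the open box to the stool's −x edge is 96 mm.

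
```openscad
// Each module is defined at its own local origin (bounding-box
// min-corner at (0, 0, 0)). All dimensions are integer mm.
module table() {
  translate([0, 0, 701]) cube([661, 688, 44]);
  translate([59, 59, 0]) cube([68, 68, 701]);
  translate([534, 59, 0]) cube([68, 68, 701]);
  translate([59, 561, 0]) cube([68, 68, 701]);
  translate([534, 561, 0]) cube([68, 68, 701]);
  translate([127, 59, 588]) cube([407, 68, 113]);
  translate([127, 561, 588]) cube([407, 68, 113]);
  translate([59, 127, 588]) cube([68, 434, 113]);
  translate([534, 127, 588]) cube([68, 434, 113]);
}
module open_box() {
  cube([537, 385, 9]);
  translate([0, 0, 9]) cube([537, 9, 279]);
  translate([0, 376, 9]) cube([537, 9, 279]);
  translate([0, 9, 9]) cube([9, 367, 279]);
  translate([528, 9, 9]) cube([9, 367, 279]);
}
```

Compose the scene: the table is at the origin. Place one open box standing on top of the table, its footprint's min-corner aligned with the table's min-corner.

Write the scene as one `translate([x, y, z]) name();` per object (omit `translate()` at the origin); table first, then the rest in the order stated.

table();
translate([0, 0, 745]) open_box();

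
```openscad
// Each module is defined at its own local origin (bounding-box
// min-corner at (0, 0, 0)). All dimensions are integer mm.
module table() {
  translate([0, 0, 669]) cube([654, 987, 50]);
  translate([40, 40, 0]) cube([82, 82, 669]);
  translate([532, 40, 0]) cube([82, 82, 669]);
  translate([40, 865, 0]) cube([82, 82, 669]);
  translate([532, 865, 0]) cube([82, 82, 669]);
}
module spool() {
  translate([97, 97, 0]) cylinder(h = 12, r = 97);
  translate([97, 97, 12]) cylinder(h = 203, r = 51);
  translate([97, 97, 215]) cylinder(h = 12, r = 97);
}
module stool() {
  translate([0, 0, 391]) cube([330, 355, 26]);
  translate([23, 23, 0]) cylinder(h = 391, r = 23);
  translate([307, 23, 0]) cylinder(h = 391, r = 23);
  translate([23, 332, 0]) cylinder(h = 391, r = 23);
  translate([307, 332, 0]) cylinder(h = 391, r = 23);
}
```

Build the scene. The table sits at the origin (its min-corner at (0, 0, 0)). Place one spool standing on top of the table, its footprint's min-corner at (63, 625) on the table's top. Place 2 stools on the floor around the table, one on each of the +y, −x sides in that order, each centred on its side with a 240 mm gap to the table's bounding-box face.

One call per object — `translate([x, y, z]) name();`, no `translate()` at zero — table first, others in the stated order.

table();
translate([63, 625, 719]) spool();
translate([162, 1227, 0]) stool();
translate([-570, 316, 0]) stool();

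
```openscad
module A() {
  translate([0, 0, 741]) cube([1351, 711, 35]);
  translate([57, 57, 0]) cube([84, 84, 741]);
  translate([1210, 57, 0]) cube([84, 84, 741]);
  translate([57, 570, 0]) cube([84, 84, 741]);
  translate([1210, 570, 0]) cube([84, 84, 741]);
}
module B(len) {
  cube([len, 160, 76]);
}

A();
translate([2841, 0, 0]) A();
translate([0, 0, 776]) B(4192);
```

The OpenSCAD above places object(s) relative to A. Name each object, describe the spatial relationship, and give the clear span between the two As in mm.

A is a table. B is a beam. A beam spans the tops of two tables. The clear span between the two tables is 1490 mm.

Second table starts at x = 2841; first ends at x = 1351; clear span = 2841 − 1351 = 1490 mm.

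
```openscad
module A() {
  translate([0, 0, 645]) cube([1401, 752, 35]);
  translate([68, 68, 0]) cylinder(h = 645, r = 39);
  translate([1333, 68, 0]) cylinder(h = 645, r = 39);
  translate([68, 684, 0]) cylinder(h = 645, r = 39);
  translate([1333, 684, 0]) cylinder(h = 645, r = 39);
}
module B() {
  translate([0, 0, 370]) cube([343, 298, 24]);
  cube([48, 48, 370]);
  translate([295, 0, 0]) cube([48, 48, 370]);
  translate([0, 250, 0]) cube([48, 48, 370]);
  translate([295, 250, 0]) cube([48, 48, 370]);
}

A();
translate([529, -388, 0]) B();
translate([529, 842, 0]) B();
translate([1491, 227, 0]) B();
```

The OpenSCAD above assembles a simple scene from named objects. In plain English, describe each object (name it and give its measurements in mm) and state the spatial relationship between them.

A is a table with a 1401×752 mm rectangular top, 35 mm thick, top surface at z = 680 mm, supported by four round legs of 78 mm diameter, each leg's bounding box inset 29 mm from the nearest pair of top edges, running from the floor.

B is a four-legged stool. The seat is a 343×298×24 mm slab whose top surface is at z = 394 mm; four square legs, each 48×48 mm in cross-section, run from the floor (z = 0) to the underside of the seat, each flush with a corner of the seat.

Three stools sit around the table at the −y, +y, +x sides.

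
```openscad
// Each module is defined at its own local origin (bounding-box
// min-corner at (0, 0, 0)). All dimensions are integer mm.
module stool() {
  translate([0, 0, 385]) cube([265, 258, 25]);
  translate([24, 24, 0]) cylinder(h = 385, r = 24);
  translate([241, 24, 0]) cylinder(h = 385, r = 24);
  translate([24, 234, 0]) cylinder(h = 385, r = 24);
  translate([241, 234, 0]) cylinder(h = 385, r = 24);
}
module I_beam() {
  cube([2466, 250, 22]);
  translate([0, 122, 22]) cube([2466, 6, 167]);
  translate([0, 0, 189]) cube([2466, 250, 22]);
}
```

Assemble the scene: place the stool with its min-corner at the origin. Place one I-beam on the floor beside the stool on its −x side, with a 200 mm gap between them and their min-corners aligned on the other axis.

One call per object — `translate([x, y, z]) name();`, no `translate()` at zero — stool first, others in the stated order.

stool();
translate([-2666, 0, 0]) I_beam();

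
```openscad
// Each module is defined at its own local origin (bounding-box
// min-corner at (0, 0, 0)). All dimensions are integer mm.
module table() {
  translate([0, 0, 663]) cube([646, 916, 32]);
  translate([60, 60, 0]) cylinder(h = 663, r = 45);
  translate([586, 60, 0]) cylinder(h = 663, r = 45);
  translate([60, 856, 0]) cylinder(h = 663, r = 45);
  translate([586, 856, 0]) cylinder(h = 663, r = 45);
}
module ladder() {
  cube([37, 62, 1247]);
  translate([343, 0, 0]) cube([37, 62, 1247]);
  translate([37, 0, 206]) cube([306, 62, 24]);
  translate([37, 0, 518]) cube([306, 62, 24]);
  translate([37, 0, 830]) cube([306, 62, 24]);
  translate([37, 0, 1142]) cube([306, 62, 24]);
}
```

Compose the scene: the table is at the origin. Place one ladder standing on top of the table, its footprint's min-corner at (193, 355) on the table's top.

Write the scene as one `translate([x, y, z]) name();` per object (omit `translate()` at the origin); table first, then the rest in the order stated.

table();
translate([193, 355, 695]) ladder();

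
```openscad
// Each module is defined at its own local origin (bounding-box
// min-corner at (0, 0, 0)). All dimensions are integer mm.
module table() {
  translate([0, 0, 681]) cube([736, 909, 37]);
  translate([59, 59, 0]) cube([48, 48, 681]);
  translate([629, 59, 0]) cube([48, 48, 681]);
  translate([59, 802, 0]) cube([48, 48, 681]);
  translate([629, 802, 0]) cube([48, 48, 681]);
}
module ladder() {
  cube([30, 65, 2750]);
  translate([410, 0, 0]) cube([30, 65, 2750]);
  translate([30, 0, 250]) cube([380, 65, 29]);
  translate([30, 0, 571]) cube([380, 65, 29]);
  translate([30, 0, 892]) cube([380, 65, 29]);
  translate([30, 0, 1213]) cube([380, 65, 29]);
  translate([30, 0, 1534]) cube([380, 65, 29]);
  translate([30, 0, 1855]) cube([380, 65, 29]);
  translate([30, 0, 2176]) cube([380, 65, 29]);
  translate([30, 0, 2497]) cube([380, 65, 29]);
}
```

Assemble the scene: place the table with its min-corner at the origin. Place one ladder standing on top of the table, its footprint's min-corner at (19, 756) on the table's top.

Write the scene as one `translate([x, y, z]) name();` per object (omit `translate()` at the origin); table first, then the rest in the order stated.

table();
translate([19, 756, 718]) ladder();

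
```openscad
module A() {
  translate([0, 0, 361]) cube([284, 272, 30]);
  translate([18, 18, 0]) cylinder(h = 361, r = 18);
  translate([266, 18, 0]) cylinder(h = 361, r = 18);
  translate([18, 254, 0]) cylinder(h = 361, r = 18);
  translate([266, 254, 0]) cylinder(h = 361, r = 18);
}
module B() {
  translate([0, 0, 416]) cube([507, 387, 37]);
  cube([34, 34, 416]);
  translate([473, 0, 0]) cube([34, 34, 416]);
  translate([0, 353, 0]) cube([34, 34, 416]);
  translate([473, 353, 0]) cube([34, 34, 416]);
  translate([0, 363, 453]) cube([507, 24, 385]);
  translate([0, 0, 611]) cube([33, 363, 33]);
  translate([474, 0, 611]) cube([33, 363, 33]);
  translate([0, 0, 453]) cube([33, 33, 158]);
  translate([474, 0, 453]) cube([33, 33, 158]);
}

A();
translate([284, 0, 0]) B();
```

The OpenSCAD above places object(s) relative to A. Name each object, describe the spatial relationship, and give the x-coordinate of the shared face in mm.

The stool's +x face and the chair's −x face are both at x = 284 mm.

A is a stool. B is a chair. The chair is against the stool's +x side, with their −y faces flush. The x-coordinate of the shared face is 284 mm.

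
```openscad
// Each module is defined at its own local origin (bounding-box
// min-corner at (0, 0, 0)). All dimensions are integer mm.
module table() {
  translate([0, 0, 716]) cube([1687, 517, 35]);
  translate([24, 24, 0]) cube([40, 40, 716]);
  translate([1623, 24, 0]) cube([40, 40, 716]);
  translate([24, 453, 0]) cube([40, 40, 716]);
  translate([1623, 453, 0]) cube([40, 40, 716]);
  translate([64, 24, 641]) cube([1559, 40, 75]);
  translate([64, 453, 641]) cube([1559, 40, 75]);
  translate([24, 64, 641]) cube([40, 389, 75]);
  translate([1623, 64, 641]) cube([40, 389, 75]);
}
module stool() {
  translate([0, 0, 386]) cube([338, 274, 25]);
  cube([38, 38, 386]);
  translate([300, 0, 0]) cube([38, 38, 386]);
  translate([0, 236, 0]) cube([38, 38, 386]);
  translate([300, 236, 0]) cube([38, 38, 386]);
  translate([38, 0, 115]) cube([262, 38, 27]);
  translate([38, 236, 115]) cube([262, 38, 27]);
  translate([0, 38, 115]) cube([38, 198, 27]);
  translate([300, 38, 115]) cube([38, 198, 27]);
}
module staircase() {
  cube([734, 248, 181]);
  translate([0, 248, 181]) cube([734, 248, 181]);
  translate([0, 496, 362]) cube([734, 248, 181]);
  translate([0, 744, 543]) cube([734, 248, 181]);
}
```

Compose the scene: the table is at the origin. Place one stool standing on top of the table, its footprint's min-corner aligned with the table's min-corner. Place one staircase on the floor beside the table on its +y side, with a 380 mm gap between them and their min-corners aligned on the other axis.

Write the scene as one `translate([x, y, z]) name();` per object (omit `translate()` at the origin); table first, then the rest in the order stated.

table();
translate([0, 0, 751]) stool();
translate([0, 897, 0]) staircase();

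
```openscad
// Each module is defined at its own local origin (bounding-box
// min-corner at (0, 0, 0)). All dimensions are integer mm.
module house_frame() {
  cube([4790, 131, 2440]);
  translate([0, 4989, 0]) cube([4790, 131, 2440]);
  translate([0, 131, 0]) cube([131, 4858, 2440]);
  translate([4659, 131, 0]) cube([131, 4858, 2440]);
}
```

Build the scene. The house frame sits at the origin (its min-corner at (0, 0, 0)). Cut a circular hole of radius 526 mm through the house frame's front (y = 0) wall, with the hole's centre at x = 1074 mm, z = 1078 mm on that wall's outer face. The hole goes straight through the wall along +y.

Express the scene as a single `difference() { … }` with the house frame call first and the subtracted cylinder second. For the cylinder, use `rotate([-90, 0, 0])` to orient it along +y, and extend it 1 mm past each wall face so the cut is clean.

difference() {
  house_frame();
  translate([1074, -1, 1078]) rotate([-90, 0, 0]) cylinder(h = 133, r = 526);
}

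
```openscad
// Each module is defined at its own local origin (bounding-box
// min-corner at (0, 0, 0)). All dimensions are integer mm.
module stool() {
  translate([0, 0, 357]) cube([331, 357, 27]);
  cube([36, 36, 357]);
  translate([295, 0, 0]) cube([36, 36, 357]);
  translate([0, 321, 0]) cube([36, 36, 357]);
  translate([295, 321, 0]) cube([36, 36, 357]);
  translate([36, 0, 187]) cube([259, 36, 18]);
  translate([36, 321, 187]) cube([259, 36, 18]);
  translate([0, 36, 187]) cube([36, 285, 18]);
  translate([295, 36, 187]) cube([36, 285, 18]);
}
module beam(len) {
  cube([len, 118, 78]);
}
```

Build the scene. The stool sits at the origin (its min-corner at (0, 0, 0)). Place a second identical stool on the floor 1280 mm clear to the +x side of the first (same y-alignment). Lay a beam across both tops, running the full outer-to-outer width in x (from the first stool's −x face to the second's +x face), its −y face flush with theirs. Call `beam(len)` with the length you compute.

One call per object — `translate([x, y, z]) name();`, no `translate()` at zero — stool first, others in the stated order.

stool();
translate([1611, 0, 0]) stool();
translate([0, 0, 384]) beam(1942);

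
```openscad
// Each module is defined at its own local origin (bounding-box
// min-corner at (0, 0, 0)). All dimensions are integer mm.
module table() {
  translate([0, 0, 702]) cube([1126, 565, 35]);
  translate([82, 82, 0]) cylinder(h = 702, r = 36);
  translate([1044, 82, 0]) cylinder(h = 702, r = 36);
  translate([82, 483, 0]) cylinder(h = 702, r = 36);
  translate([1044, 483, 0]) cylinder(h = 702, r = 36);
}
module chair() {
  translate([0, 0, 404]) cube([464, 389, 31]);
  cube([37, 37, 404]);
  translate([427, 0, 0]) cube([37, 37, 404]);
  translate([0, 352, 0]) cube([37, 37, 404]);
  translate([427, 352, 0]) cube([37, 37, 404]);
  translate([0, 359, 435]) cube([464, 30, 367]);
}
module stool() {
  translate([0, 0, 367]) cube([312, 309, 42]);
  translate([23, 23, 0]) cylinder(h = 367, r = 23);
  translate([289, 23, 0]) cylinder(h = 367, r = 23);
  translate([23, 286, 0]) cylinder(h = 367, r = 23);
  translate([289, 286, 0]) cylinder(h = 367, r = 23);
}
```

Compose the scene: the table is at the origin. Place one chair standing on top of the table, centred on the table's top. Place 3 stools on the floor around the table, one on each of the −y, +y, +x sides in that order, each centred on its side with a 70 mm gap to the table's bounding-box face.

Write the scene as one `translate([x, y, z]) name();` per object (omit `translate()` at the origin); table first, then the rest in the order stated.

table();
translate([331, 88, 737]) chair();
translate([407, -379, 0]) stool();
translate([407, 635, 0]) stool();
translate([1196, 128, 0]) stool();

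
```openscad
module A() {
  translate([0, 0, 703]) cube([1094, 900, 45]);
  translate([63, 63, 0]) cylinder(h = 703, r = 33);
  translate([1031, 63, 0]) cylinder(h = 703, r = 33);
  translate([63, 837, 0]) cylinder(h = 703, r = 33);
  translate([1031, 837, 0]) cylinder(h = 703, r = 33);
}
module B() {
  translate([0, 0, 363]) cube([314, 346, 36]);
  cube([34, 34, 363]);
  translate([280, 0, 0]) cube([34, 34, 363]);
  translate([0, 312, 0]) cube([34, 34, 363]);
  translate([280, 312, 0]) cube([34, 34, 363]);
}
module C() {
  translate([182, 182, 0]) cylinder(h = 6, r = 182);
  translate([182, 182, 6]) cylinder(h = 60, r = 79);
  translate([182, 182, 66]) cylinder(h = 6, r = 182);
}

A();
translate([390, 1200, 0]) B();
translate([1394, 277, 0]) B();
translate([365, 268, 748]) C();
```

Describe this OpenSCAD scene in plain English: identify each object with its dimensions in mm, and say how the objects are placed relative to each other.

A is a table with a 1094×900 mm rectangular top, 45 mm thick, top surface at z = 748 mm, supported by four round legs of 66 mm diameter, each leg's bounding box inset 30 mm from the nearest pair of top edges, running from the floor.

B is a simple wooden stool: a rectangular seat 314 mm (x) by 346 mm (y), 36 mm thick, top face at z = 399 mm, on four square legs, each 34×34 mm in cross-section. The legs rest on z = 0, each flush with a corner of the seat.

C is a spool: two coaxial disc flanges of radius 182 mm and thickness 6 mm, joined by a core cylinder of radius 79 mm and height 60 mm. The lower flange rests on z = 0 and the three cylinders share a vertical axis.

Two stools sit around the table at the +y, +x sides. The spool is on top of the table, centred.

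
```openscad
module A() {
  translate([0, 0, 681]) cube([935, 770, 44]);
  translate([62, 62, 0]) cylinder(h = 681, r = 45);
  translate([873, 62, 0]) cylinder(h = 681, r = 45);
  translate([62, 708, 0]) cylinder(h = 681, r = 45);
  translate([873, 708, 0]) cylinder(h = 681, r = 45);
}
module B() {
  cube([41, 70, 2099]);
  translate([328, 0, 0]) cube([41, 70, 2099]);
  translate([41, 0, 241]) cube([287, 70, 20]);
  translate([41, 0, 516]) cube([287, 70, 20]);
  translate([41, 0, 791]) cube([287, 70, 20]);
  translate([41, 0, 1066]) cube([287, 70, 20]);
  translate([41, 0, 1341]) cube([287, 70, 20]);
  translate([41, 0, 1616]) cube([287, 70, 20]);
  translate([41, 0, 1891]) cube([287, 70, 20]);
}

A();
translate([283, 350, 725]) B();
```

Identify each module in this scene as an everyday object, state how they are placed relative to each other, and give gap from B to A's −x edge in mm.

A is a table. B is a ladder. The ladder is on top of the table, centred. The gap from the ladder to the table's −x edge is 283 mm.

The ladder's min-x is at 283; the table's min-x is 0; gap = 283 mm.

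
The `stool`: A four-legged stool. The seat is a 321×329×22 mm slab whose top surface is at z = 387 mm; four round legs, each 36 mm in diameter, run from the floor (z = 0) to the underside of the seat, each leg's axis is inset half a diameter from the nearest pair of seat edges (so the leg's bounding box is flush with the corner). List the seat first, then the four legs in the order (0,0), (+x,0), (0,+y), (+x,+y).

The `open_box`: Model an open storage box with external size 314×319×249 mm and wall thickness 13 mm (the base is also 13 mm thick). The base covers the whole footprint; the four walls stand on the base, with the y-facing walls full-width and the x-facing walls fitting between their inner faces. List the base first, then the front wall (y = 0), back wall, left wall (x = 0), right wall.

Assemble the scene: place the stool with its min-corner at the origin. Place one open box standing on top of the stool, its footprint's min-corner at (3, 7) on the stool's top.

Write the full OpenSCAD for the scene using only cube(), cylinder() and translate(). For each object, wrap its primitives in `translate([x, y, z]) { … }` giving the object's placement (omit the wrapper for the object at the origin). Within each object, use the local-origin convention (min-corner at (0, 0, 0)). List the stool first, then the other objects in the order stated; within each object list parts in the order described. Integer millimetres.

translate([0, 0, 365]) cube([321, 329, 22]);
translate([18, 18, 0]) cylinder(h = 365, r = 18);
translate([303, 18, 0]) cylinder(h = 365, r = 18);
translate([18, 311, 0]) cylinder(h = 365, r = 18);
translate([303, 311, 0]) cylinder(h = 365, r = 18);
translate([3, 7, 387]) {
  cube([314, 319, 13]);
  translate([0, 0, 13]) cube([314, 13, 236]);
  translate([0, 306, 13]) cube([314, 13, 236]);
  translate([0, 13, 13]) cube([13, 293, 236]);
  translate([301, 13, 13]) cube([13, 293, 236]);
}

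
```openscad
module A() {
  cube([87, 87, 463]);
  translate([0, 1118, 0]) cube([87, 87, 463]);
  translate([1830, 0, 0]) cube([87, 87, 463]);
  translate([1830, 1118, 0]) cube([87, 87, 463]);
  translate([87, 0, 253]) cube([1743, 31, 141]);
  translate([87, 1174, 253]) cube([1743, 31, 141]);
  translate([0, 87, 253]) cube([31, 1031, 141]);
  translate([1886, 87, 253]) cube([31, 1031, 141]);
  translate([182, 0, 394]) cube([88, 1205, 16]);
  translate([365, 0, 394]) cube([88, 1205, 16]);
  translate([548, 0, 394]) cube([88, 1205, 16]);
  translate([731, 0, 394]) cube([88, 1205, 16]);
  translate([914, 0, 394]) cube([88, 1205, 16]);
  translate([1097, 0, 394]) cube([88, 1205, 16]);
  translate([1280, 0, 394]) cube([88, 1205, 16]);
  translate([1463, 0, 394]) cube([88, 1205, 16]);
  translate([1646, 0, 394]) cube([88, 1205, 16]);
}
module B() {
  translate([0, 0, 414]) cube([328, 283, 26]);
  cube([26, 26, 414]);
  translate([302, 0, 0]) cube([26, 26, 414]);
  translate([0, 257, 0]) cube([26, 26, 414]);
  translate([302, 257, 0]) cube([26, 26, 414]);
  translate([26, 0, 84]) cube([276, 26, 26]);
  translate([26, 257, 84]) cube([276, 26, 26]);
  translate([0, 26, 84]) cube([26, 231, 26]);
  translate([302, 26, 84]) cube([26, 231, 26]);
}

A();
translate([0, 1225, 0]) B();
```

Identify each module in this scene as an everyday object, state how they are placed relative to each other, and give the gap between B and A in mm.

The stool's nearest face is 20 mm from the bed frame's +y face.

A is a bed frame. B is a stool. The stool is on the floor beside the bed frame on its +y side. The gap between the stool and the bed frame is 20 mm.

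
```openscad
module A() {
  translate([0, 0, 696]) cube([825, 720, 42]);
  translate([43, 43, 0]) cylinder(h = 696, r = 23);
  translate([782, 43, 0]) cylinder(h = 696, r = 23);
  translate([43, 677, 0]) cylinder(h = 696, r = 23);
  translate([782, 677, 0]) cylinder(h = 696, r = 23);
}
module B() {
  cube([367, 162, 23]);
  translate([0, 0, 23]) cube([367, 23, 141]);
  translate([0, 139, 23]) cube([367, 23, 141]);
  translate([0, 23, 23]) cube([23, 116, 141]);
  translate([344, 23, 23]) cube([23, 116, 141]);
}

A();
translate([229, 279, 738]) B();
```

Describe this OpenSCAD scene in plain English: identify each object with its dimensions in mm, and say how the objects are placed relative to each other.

A is a table with a 825×720 mm rectangular top, 42 mm thick, top surface at z = 738 mm, supported by four round legs of 46 mm diameter, each leg's bounding box inset 20 mm from the nearest pair of top edges, running from the floor.

B is an open storage box with external size 367×162×164 mm and wall thickness 23 mm (the base is also 23 mm thick). The base covers the whole footprint; the four walls stand on the base, with the y-facing walls full-width and the x-facing walls fitting between their inner faces.

The open box is on top of the table, centred.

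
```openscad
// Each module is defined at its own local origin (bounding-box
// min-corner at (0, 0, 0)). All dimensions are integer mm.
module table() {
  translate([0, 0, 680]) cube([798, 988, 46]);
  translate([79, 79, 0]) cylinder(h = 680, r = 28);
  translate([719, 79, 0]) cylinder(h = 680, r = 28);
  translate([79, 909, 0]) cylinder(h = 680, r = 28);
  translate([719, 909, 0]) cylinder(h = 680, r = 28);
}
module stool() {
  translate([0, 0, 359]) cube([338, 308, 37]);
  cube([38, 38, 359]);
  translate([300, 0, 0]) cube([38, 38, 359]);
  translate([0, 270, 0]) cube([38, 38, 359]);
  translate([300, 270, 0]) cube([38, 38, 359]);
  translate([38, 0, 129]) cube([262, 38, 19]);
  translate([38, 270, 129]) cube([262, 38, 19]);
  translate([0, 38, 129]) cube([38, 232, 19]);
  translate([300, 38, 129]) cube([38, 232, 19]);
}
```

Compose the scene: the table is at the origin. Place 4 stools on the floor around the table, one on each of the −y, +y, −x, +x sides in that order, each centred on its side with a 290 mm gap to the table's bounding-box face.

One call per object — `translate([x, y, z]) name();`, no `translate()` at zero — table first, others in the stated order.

table();
translate([230, -598, 0]) stool();
translate([230, 1278, 0]) stool();
translate([-628, 340, 0]) stool();
translate([1088, 340, 0]) stool();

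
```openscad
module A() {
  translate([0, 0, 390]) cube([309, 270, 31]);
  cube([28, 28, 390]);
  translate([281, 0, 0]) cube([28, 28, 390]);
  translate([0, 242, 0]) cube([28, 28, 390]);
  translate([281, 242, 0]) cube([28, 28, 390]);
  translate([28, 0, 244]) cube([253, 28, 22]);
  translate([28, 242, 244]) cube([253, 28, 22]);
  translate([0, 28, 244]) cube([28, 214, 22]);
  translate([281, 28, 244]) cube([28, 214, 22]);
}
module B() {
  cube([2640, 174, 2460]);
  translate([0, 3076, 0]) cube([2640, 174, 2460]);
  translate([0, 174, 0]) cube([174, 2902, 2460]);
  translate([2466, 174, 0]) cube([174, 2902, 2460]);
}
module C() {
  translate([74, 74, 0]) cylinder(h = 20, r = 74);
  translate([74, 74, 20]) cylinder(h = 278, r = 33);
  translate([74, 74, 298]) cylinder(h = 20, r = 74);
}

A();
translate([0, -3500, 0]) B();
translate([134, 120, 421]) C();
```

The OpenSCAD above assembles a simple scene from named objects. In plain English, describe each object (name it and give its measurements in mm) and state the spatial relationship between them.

A is a four-legged stool. The seat is 309×270 mm, 31 mm thick, top at z = 421 mm. It stands on four square legs, each 28×28 mm in cross-section, from z = 0 to the seat underside, each flush with a corner of the seat. Four stretchers, 28 mm wide and 22 mm tall, connect adjacent legs with their undersides at z = 244 mm, each running between the inner faces of the legs it joins and aligned with the legs' outer faces on the other axis.

B is the wall frame of a small rectangular building: four walls, each 2460 mm tall and 174 mm thick, enclosing a footprint 2640 mm (x) by 3250 mm (y) outside-to-outside, with no floor or roof. The front and back walls (the −y and +y sides) span the full width; the two side walls fit between them.

C is a spool: two coaxial disc flanges of radius 74 mm and thickness 20 mm, joined by a core cylinder of radius 33 mm and height 278 mm. The lower flange rests on z = 0 and the three cylinders share a vertical axis.

The house frame is on the floor beside the stool on its −y side. The spool is on top of the stool.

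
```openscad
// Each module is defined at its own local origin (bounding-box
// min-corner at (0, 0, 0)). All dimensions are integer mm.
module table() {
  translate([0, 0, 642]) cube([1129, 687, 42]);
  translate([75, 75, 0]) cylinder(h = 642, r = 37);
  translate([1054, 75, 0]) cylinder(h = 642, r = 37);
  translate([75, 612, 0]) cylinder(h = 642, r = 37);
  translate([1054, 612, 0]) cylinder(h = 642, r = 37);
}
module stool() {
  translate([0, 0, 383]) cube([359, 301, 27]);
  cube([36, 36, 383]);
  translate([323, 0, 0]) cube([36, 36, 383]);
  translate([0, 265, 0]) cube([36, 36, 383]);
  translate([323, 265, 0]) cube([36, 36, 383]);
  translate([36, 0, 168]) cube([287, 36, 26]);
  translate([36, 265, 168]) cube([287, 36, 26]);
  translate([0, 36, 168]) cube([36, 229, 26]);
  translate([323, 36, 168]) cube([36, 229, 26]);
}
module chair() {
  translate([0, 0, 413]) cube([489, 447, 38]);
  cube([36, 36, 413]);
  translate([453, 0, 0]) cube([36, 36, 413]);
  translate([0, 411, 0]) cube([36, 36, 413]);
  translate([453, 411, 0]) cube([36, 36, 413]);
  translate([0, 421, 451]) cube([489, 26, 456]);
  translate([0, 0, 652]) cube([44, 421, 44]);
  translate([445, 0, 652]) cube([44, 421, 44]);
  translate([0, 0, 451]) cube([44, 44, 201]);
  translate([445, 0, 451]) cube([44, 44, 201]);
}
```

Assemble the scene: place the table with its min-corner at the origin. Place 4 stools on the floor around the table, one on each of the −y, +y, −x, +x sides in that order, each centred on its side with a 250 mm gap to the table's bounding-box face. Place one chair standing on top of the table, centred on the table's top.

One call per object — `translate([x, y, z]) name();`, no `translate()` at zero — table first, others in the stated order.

table();
translate([385, -551, 0]) stool();
translate([385, 937, 0]) stool();
translate([-609, 193, 0]) stool();
translate([1379, 193, 0]) stool();
translate([320, 120, 684]) chair();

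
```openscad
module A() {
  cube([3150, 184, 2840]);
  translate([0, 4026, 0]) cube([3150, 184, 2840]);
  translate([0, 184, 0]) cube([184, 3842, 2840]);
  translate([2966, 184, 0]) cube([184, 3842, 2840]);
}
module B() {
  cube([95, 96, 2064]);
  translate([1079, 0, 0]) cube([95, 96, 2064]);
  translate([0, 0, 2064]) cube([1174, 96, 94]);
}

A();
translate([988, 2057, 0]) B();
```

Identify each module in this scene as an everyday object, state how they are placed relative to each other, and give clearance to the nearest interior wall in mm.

A is a house frame. B is a door frame. The door frame sits inside the house frame, centred. The clearance to the nearest interior wall is 804 mm.

Clearances: x = 804, y = 1873; minimum 804 mm.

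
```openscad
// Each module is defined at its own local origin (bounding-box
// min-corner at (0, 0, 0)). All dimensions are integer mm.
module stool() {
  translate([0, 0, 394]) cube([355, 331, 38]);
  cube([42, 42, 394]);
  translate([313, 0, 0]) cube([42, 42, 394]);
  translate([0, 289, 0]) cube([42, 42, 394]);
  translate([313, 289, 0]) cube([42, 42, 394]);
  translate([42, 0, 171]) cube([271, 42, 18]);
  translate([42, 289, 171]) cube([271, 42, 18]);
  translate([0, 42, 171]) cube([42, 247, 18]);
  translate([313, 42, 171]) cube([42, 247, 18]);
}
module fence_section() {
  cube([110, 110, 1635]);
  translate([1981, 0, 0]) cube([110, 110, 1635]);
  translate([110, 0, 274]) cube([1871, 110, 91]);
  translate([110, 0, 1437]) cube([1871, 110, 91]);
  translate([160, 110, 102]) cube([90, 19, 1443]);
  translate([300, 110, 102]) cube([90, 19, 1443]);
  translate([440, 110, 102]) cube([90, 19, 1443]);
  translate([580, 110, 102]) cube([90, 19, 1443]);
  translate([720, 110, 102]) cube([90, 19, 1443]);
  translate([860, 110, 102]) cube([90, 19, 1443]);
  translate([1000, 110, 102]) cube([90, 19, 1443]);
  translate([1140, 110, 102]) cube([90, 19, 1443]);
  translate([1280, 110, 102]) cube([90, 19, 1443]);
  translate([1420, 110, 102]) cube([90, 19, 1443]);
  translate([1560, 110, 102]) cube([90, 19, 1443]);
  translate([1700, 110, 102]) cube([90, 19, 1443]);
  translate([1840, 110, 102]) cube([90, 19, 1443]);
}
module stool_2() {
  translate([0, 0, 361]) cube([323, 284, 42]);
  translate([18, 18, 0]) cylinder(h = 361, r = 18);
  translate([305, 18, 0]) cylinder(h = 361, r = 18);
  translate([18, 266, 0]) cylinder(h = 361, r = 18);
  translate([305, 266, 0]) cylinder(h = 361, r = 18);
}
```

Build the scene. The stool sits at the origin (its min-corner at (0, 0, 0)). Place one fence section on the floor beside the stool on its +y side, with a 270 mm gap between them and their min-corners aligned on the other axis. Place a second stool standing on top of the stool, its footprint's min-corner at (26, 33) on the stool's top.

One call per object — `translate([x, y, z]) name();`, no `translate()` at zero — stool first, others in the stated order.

stool();
translate([0, 601, 0]) fence_section();
translate([26, 33, 432]) stool_2();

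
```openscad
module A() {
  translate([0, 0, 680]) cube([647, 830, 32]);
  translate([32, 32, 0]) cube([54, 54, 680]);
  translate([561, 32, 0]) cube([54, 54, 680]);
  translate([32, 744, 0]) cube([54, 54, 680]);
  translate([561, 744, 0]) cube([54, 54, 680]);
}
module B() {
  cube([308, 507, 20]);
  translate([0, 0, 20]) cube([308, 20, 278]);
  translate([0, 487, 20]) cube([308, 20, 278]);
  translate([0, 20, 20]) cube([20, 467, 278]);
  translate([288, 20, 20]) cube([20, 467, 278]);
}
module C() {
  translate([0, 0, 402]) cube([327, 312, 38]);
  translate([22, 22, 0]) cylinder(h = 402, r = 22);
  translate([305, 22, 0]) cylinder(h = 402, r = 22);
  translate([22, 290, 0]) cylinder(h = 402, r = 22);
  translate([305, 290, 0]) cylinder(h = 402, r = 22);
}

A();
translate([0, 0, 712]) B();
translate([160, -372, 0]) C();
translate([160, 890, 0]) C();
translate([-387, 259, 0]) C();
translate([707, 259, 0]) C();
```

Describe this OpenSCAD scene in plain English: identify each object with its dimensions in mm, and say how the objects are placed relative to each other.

A is a table: top 647 mm (x) × 830 mm (y), 32 mm thick, upper face at z = 712 mm, on four 54×54 mm square legs, each inset 32 mm from the nearest pair of top edges, running from z = 0 to the bottom of the top.

B is an open-topped rectangular box: outside dimensions 308×507×298 mm, with a uniform wall and base thickness of 20 mm. The base is a full 308×507 slab on the floor; four walls sit on top of the base. The front and back walls (the −y and +y sides) span the full width; the two side walls fit between them.

C is a four-legged stool. The seat is a 327×312×38 mm slab whose top surface is at z = 440 mm; four round legs, each 44 mm in diameter, run from the floor (z = 0) to the underside of the seat, each leg's axis is inset half a diameter from the nearest pair of seat edges (so the leg's bounding box is flush with the corner).

The open box is on top of the table. Four stools sit around the table at the −y, +y, −x, +x sides.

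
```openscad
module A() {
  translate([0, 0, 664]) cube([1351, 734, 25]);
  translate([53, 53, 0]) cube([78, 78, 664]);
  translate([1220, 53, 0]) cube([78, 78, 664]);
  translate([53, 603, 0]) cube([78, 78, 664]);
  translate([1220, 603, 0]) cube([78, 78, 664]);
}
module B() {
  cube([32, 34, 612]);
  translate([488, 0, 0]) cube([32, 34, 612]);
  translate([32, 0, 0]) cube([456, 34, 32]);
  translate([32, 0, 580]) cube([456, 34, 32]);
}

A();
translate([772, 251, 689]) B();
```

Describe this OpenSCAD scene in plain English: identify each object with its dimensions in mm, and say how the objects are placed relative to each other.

A is a table: top 1351 mm (x) × 734 mm (y), 25 mm thick, upper face at z = 689 mm, on four 78×78 mm square legs, each inset 53 mm from the nearest pair of top edges, running from z = 0 to the bottom of the top.

B is a rectangular picture frame lying in the x–z plane (depth along y). The opening is 456 mm wide (x) by 548 mm tall (z), surrounded by a border 32 mm wide on all four sides. The frame is 34 mm deep and is made of two full-height vertical stiles with two horizontal rails fitted between them.

The picture frame is on top of the table.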